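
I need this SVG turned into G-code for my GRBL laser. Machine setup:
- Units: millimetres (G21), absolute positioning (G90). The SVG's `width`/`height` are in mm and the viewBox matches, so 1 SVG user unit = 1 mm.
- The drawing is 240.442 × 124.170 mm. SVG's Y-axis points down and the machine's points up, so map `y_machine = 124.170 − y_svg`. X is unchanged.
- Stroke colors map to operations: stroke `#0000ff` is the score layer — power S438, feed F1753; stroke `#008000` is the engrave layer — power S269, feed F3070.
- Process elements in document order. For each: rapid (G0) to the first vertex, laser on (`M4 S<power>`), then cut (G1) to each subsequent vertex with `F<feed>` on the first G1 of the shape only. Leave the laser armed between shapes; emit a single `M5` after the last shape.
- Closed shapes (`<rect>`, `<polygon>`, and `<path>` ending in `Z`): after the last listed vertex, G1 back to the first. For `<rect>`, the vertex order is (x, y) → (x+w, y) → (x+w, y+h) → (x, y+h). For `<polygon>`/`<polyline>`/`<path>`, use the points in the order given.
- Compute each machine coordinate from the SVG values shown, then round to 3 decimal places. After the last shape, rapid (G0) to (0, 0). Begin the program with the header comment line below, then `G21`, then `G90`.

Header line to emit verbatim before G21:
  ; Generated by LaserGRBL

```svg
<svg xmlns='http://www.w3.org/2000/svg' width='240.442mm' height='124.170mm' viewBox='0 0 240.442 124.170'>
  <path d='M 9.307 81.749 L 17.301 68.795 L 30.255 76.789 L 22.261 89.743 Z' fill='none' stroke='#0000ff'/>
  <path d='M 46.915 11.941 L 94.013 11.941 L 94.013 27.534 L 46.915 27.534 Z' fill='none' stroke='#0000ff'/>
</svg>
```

; Generated by LaserGRBL
G21
G90
G0 X9.307 Y42.421
M4 S438
G1 X17.301 Y55.375 F1753
G1 X30.255 Y47.381
G1 X22.261 Y34.427
G1 X9.307 Y42.421
G0 X46.915 Y112.229
M4 S438
G1 X94.013 Y112.229 F1753
G1 X94.013 Y96.636
G1 X46.915 Y96.636
G1 X46.915 Y112.229
M5
G0 X0.000 Y0.000

viewBox `0 0 240.442 124.170` with mm width/height → 1 unit = 1 mm. Flip: y_m = 124.170 − y_svg.

**Shape 1** — `<path>` regular polygon, stroke `#0000ff` → score (S438, F1753). Machine vertices: (9.307,42.421) → (17.301,55.375) → (30.255,47.381) → (22.261,34.427) → (9.307,42.421). Closed: final G1 returns to the first vertex.

**Shape 2** — `<path>` rectangle, stroke `#0000ff` → score (S438, F1753). Machine vertices: (46.915,112.229) → (94.013,112.229) → (94.013,96.636) → (46.915,96.636) → (46.915,112.229). Closed: final G1 returns to the first vertex.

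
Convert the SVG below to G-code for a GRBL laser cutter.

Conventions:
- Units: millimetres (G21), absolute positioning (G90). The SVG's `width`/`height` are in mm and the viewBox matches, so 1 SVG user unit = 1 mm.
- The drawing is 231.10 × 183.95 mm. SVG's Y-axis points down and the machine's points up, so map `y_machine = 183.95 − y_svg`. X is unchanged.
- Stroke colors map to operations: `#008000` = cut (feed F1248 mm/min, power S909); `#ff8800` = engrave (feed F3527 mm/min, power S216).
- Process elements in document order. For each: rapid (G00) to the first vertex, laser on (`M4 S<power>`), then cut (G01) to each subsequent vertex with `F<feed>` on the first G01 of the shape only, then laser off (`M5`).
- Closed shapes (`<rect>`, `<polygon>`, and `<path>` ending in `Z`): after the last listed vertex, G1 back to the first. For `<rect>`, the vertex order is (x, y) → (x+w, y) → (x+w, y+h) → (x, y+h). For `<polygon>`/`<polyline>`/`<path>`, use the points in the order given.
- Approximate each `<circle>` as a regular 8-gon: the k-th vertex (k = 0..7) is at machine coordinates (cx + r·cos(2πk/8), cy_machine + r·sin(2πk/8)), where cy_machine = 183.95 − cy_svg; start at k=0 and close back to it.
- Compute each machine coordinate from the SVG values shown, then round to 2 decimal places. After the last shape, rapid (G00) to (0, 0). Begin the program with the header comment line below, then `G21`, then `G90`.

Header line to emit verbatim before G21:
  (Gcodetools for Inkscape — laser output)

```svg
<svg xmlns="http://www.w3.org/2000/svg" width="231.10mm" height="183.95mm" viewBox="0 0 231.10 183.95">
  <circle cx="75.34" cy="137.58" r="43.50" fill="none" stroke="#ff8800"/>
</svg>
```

viewBox `0 0 231.10 183.95` with mm width/height → 1 unit = 1 mm. Flip: y_m = 183.95 − y_svg.

**Shape 1** — `<circle>` circle, stroke `#ff8800` → engrave (S216, F3527). Machine vertices: (118.84,46.37) → (106.10,77.13) → (75.34,89.87) → (44.58,77.13) → (31.84,46.37) → (44.58,15.61) → (75.34,2.87) → (106.10,15.61) → (118.84,46.37). Closed: final G1 returns to the first vertex.

(Gcodetools for Inkscape — laser output)
G21
G90
G00 X118.84 Y46.37
M4 S216
G01 X106.10 Y77.13 F3527
G01 X75.34 Y89.87
G01 X44.58 Y77.13
G01 X31.84 Y46.37
G01 X44.58 Y15.61
G01 X75.34 Y2.87
G01 X106.10 Y15.61
G01 X118.84 Y46.37
M5
G00 X0.00 Y0.00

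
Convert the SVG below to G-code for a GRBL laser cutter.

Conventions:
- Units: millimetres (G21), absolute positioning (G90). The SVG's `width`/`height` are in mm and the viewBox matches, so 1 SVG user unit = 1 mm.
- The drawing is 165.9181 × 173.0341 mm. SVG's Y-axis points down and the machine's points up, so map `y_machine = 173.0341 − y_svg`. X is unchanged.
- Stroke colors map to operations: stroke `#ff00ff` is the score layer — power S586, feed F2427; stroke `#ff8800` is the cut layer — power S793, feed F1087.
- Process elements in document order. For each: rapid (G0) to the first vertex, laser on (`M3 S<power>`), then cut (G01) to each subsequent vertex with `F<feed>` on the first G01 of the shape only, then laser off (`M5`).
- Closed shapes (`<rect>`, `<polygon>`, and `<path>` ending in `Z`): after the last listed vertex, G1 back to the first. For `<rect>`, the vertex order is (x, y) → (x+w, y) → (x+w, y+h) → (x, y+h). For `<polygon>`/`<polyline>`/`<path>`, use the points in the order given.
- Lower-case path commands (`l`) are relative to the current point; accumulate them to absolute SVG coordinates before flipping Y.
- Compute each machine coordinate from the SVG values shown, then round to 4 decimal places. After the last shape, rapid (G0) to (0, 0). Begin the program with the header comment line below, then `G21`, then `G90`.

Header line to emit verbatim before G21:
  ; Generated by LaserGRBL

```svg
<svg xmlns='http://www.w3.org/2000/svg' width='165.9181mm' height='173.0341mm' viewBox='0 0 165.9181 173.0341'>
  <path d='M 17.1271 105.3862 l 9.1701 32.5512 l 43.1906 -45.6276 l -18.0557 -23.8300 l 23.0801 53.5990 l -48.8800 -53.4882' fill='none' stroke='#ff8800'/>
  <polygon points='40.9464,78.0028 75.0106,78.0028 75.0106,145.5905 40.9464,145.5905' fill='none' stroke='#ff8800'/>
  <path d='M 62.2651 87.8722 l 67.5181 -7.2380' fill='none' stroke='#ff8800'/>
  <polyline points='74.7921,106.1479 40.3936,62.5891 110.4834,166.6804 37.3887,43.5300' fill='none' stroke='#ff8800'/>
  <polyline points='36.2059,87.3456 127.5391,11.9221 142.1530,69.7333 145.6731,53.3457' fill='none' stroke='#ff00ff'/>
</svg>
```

Since the viewBox matches the mm dimensions, user units are millimetres directly. The only transform is the Y-flip y_m = 173.0341 − y_svg.

Shape 1 is a open polyline drawn with `<path>`. Its stroke #ff8800 means cut at S793, F1087. After flipping Y the toolpath is (17.1271,67.6479) → (26.2972,35.0967) → (69.4878,80.7243) → (51.4321,104.5543) → (74.5122,50.9553) → (25.6322,104.4435).

Shape 2 is a rectangle drawn with `<polygon>`. Its stroke #ff8800 means cut at S793, F1087. After flipping Y the toolpath is (40.9464,95.0313) → (75.0106,95.0313) → (75.0106,27.4436) → (40.9464,27.4436) → (40.9464,95.0313), returning to the start.

Shape 3 is a line segment drawn with `<path>`. Its stroke #ff8800 means cut at S793, F1087. After flipping Y the toolpath is (62.2651,85.1619) → (129.7832,92.3999).

Shape 4 is a open polyline drawn with `<polyline>`. Its stroke #ff8800 means cut at S793, F1087. After flipping Y the toolpath is (74.7921,66.8862) → (40.3936,110.4450) → (110.4834,6.3537) → (37.3887,129.5041).

Shape 5 is a open polyline drawn with `<polyline>`. Its stroke #ff00ff means score at S586, F2427. After flipping Y the toolpath is (36.2059,85.6885) → (127.5391,161.1120) → (142.1530,103.3008) → (145.6731,119.6884).

; Generated by LaserGRBL
G21
G90
G0 X17.1271 Y67.6479
M3 S793
G01 X26.2972 Y35.0967 F1087
G01 X69.4878 Y80.7243
G01 X51.4321 Y104.5543
G01 X74.5122 Y50.9553
G01 X25.6322 Y104.4435
M5
G0 X40.9464 Y95.0313
M3 S793
G01 X75.0106 Y95.0313 F1087
G01 X75.0106 Y27.4436
G01 X40.9464 Y27.4436
G01 X40.9464 Y95.0313
M5
G0 X62.2651 Y85.1619
M3 S793
G01 X129.7832 Y92.3999 F1087
M5
G0 X74.7921 Y66.8862
M3 S793
G01 X40.3936 Y110.4450 F1087
G01 X110.4834 Y6.3537
G01 X37.3887 Y129.5041
M5
G0 X36.2059 Y85.6885
M3 S586
G01 X127.5391 Y161.1120 F2427
G01 X142.1530 Y103.3008
G01 X145.6731 Y119.6884
M5
G0 X0.0000 Y0.0000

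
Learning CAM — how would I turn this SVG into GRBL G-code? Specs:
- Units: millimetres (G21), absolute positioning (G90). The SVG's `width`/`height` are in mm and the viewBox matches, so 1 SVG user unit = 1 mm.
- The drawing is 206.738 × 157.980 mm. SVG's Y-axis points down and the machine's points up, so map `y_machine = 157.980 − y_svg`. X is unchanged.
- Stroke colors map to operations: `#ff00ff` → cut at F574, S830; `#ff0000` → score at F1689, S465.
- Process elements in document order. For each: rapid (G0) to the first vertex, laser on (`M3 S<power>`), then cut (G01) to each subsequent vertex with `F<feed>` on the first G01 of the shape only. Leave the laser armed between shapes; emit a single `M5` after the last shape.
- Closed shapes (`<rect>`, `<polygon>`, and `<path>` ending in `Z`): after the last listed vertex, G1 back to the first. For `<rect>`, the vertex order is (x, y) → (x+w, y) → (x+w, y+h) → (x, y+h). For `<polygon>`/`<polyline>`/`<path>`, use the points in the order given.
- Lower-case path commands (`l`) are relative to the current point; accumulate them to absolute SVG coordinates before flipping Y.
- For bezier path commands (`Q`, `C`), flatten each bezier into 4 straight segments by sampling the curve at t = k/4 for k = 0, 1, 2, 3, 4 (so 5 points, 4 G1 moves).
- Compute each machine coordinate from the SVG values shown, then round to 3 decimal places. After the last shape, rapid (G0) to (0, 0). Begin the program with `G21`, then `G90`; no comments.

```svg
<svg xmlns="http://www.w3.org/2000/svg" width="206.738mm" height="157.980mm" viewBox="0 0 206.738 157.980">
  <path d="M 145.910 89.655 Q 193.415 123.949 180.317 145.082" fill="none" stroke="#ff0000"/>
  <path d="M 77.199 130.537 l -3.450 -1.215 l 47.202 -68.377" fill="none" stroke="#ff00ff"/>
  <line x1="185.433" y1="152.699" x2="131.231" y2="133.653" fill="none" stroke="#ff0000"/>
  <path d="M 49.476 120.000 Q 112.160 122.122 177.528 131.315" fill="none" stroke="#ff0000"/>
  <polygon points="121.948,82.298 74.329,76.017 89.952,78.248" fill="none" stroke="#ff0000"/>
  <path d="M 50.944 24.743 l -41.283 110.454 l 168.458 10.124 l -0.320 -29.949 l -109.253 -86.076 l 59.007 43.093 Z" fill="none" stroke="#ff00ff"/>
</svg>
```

G21
G90
G0 X145.910 Y68.325
M3 S465
G01 X165.875 Y52.001 F1689
G01 X178.264 Y37.321
G01 X183.078 Y24.287
G01 X180.317 Y12.898
G0 X77.199 Y27.443
M3 S830
G01 X73.749 Y28.658 F574
G01 X120.951 Y97.035
G0 X185.433 Y5.281
M3 S465
G01 X131.231 Y24.327 F1689
G0 X49.476 Y37.980
M3 S465
G01 X80.986 Y36.477 F1689
G01 X112.831 Y34.090
G01 X145.012 Y30.820
G01 X177.528 Y26.665
G0 X121.948 Y75.682
M3 S465
G01 X74.329 Y81.963 F1689
G01 X89.952 Y79.732
G01 X121.948 Y75.682
G0 X50.944 Y133.237
M3 S830
G01 X9.661 Y22.783 F574
G01 X178.119 Y12.659
G01 X177.799 Y42.608
G01 X68.546 Y128.684
G01 X127.553 Y85.591
G01 X50.944 Y133.237
M5
G0 X0.000 Y0.000

1 u = 1 mm; y_m = 157.980 − y.

[1] `<path>` quadratic bezier, #ff0000→score S465 F1689: (145.910,68.325) → (165.875,52.001) → (178.264,37.321) → (183.078,24.287) → (180.317,12.898)

[2] `<path>` open polyline, #ff00ff→cut S830 F574: (77.199,27.443) → (73.749,28.658) → (120.951,97.035)

[3] `<line>` line segment, #ff0000→score S465 F1689: (185.433,5.281) → (131.231,24.327)

[4] `<path>` quadratic bezier, #ff0000→score S465 F1689: (49.476,37.980) → (80.986,36.477) → (112.831,34.090) → (145.012,30.820) → (177.528,26.665)

[5] `<polygon>` closed polygon, #ff0000→score S465 F1689: (121.948,75.682) → (74.329,81.963) → (89.952,79.732) → (121.948,75.682) (closed)

[6] `<path>` closed polygon, #ff00ff→cut S830 F574: (50.944,133.237) → (9.661,22.783) → (178.119,12.659) → (177.799,42.608) → (68.546,128.684) → (127.553,85.591) → (50.944,133.237) (closed)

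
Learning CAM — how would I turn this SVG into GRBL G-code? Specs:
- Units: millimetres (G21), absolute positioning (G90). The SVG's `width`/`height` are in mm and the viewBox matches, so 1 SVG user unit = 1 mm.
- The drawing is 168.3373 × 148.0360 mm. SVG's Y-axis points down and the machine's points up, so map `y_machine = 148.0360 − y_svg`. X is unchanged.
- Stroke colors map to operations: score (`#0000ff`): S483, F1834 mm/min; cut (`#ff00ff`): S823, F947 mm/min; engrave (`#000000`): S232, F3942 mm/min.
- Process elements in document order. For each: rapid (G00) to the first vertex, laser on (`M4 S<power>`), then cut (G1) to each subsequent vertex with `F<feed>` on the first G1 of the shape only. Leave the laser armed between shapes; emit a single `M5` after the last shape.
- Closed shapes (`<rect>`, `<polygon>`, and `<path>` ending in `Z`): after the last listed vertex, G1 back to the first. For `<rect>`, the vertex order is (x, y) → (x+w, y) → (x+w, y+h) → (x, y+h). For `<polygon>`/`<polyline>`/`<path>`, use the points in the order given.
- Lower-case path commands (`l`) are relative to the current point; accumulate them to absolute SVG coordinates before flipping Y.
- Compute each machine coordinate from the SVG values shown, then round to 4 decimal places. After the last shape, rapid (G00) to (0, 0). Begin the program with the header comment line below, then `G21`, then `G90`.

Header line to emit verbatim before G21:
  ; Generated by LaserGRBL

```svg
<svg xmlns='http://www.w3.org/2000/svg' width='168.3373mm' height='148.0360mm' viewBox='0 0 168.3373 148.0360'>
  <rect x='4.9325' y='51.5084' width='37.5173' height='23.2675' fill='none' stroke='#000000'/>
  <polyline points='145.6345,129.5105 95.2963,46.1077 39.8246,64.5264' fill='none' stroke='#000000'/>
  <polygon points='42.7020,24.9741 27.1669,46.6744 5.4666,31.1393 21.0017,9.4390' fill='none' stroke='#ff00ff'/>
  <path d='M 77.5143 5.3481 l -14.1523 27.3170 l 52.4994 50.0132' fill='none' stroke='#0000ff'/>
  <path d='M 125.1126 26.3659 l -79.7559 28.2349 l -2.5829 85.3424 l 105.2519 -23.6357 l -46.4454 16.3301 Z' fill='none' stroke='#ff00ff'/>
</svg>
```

; Generated by LaserGRBL
G21
G90
G00 X4.9325 Y96.5276
M4 S232
G1 X42.4498 Y96.5276 F3942
G1 X42.4498 Y73.2601
G1 X4.9325 Y73.2601
G1 X4.9325 Y96.5276
G00 X145.6345 Y18.5255
M4 S232
G1 X95.2963 Y101.9283 F3942
G1 X39.8246 Y83.5096
G00 X42.7020 Y123.0619
M4 S823
G1 X27.1669 Y101.3616 F947
G1 X5.4666 Y116.8967
G1 X21.0017 Y138.5970
G1 X42.7020 Y123.0619
G00 X77.5143 Y142.6879
M4 S483
G1 X63.3620 Y115.3709 F1834
G1 X115.8614 Y65.3577
G00 X125.1126 Y121.6701
M4 S823
G1 X45.3567 Y93.4352 F947
G1 X42.7738 Y8.0928
G1 X148.0257 Y31.7285
G1 X101.5803 Y15.3984
G1 X125.1126 Y121.6701
M5
G00 X0.0000 Y0.0000

1 u = 1 mm; y_m = 148.0360 − y.

[1] `<rect>` rectangle, #000000→engrave S232 F3942: (4.9325,96.5276) → (42.4498,96.5276) → (42.4498,73.2601) → (4.9325,73.2601) → (4.9325,96.5276) (closed)

[2] `<polyline>` open polyline, #000000→engrave S232 F3942: (145.6345,18.5255) → (95.2963,101.9283) → (39.8246,83.5096)

[3] `<polygon>` regular polygon, #ff00ff→cut S823 F947: (42.7020,123.0619) → (27.1669,101.3616) → (5.4666,116.8967) → (21.0017,138.5970) → (42.7020,123.0619) (closed)

[4] `<path>` open polyline, #0000ff→score S483 F1834: (77.5143,142.6879) → (63.3620,115.3709) → (115.8614,65.3577)

[5] `<path>` closed polygon, #ff00ff→cut S823 F947: (125.1126,121.6701) → (45.3567,93.4352) → (42.7738,8.0928) → (148.0257,31.7285) → (101.5803,15.3984) → (125.1126,121.6701) (closed)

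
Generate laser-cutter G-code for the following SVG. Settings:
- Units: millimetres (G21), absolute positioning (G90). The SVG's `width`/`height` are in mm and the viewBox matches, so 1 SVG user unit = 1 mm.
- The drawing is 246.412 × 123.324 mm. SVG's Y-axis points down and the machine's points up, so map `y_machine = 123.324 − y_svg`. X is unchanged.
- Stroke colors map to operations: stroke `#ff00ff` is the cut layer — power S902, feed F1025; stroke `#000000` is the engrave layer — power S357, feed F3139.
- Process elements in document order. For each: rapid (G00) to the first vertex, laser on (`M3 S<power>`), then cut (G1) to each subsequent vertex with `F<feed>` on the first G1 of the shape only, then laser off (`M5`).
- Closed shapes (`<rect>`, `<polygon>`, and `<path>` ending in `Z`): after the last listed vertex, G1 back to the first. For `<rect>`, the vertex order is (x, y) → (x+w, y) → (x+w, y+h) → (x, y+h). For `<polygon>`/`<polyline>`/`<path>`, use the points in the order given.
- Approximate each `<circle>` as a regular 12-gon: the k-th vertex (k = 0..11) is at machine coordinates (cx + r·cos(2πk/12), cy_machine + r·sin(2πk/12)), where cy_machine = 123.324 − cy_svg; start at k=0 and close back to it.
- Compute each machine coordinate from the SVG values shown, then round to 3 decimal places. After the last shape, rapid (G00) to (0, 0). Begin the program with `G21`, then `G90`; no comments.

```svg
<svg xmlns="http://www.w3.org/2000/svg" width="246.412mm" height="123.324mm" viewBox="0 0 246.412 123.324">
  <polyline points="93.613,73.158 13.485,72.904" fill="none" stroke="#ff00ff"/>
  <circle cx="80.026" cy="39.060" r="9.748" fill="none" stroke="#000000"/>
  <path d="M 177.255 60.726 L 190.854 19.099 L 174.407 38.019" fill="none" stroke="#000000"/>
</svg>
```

G21
G90
G00 X93.613 Y50.166
M3 S902
G1 X13.485 Y50.420 F1025
M5
G00 X89.774 Y84.264
M3 S357
G1 X88.468 Y89.138 F3139
G1 X84.900 Y92.706
G1 X80.026 Y94.012
G1 X75.152 Y92.706
G1 X71.584 Y89.138
G1 X70.278 Y84.264
G1 X71.584 Y79.390
G1 X75.152 Y75.822
G1 X80.026 Y74.516
G1 X84.900 Y75.822
G1 X88.468 Y79.390
G1 X89.774 Y84.264
M5
G00 X177.255 Y62.598
M3 S357
G1 X190.854 Y104.225 F3139
G1 X174.407 Y85.305
M5
G00 X0.000 Y0.000

1 u = 1 mm; y_m = 123.324 − y.

[1] `<polyline>` line segment, #ff00ff→cut S902 F1025: (93.613,50.166) → (13.485,50.420)

[2] `<circle>` circle, #000000→engrave S357 F3139: (89.774,84.264) → (88.468,89.138) → (84.900,92.706) → (80.026,94.012) → (75.152,92.706) → (71.584,89.138) → (70.278,84.264) → (71.584,79.390) → (75.152,75.822) → (80.026,74.516) → (84.900,75.822) → (88.468,79.390) → (89.774,84.264) (closed)

[3] `<path>` open polyline, #000000→engrave S357 F3139: (177.255,62.598) → (190.854,104.225) → (174.407,85.305)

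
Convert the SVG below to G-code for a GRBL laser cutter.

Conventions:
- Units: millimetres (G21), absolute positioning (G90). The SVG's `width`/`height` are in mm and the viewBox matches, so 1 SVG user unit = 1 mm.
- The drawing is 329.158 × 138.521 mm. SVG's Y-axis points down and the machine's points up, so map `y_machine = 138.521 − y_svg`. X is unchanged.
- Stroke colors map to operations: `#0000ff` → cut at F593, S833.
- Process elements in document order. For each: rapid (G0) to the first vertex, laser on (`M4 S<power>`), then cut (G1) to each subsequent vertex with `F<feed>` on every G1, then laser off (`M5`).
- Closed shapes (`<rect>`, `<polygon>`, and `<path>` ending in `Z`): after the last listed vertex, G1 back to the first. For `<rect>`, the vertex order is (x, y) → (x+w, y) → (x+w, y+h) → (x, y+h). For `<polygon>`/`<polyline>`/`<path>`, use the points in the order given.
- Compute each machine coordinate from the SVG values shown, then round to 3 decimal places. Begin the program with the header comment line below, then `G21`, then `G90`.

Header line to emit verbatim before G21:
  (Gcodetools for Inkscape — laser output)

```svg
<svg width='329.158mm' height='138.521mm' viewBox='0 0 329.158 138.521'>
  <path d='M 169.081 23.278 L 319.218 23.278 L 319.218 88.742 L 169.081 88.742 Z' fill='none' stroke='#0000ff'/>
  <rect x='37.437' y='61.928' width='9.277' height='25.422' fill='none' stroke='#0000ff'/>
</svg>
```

1 u = 1 mm; y_m = 138.521 − y.

[1] `<path>` rectangle, #0000ff→cut S833 F593: (169.081,115.243) → (319.218,115.243) → (319.218,49.779) → (169.081,49.779) → (169.081,115.243) (closed)

[2] `<rect>` rectangle, #0000ff→cut S833 F593: (37.437,76.593) → (46.714,76.593) → (46.714,51.171) → (37.437,51.171) → (37.437,76.593) (closed)

(Gcodetools for Inkscape — laser output)
G21
G90
G0 X169.081 Y115.243
M4 S833
G1 X319.218 Y115.243 F593
G1 X319.218 Y49.779 F593
G1 X169.081 Y49.779 F593
G1 X169.081 Y115.243 F593
M5
G0 X37.437 Y76.593
M4 S833
G1 X46.714 Y76.593 F593
G1 X46.714 Y51.171 F593
G1 X37.437 Y51.171 F593
G1 X37.437 Y76.593 F593
M5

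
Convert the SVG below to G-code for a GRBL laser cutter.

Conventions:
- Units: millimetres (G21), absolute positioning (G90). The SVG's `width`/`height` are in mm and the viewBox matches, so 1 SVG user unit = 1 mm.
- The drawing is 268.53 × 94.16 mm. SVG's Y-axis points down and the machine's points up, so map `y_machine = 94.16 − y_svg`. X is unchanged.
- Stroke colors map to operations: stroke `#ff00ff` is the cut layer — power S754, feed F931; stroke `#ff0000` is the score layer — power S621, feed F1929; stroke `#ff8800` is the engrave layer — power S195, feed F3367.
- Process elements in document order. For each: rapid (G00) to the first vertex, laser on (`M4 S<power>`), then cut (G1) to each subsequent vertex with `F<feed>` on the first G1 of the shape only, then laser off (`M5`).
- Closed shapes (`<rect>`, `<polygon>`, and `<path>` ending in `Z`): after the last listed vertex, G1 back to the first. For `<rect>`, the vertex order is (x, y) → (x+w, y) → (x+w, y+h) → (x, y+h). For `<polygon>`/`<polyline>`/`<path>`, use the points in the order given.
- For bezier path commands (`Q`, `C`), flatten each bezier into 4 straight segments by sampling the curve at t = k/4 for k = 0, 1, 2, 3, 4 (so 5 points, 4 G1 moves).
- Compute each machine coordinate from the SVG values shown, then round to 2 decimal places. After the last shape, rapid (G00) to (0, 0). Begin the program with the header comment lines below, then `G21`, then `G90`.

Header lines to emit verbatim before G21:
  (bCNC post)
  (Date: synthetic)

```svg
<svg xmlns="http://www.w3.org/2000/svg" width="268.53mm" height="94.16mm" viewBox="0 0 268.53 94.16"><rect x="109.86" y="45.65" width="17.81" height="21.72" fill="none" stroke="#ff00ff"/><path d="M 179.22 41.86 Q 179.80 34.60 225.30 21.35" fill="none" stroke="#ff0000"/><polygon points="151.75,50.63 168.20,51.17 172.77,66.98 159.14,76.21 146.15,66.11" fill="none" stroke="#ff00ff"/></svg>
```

(bCNC post)
(Date: synthetic)
G21
G90
G00 X109.86 Y48.51
M4 S754
G1 X127.67 Y48.51 F931
G1 X127.67 Y26.79
G1 X109.86 Y26.79
G1 X109.86 Y48.51
M5
G00 X179.22 Y52.30
M4 S621
G1 X182.32 Y56.30 F1929
G1 X191.03 Y61.06
G1 X205.36 Y66.56
G1 X225.30 Y72.81
M5
G00 X151.75 Y43.53
M4 S754
G1 X168.20 Y42.99 F931
G1 X172.77 Y27.18
G1 X159.14 Y17.95
G1 X146.15 Y28.05
G1 X151.75 Y43.53
M5
G00 X0.00 Y0.00

Since the viewBox matches the mm dimensions, user units are millimetres directly. The only transform is the Y-flip y_m = 94.16 − y_svg.

Shape 1 is a rectangle drawn with `<rect>`. Its stroke #ff00ff means cut at S754, F931. After flipping Y the toolpath is (109.86,48.51) → (127.67,48.51) → (127.67,26.79) → (109.86,26.79) → (109.86,48.51), returning to the start.

Shape 2 is a quadratic bezier drawn with `<path>`. Its stroke #ff0000 means score at S621, F1929. After flipping Y the toolpath is (179.22,52.30) → (182.32,56.30) → (191.03,61.06) → (205.36,66.56) → (225.30,72.81).

Shape 3 is a regular polygon drawn with `<polygon>`. Its stroke #ff00ff means cut at S754, F931. After flipping Y the toolpath is (151.75,43.53) → (168.20,42.99) → (172.77,27.18) → (159.14,17.95) → (146.15,28.05) → (151.75,43.53), returning to the start.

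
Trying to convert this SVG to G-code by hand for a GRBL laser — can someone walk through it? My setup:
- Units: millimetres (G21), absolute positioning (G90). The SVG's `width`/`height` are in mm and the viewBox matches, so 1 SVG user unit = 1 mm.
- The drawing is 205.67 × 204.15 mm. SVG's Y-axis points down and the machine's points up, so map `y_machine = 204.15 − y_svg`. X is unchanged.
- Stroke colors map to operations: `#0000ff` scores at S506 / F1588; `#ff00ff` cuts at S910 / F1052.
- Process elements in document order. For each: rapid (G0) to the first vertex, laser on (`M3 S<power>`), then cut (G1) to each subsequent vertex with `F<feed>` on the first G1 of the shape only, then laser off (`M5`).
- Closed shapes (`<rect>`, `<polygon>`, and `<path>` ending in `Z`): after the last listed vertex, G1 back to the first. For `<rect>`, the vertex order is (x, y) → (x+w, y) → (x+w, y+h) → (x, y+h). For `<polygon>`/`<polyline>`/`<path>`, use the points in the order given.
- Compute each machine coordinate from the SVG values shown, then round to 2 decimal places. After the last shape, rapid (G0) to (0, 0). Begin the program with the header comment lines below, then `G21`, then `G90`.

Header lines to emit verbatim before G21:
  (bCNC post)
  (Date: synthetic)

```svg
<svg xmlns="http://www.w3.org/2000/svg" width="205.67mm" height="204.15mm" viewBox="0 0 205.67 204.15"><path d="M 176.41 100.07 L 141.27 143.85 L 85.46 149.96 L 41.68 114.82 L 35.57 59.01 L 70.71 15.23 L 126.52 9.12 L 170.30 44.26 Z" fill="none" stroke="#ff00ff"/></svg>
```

(bCNC post)
(Date: synthetic)
G21
G90
G0 X176.41 Y104.08
M3 S910
G1 X141.27 Y60.30 F1052
G1 X85.46 Y54.19
G1 X41.68 Y89.33
G1 X35.57 Y145.14
G1 X70.71 Y188.92
G1 X126.52 Y195.03
G1 X170.30 Y159.89
G1 X176.41 Y104.08
M5
G0 X0.00 Y0.00

1 u = 1 mm; y_m = 204.15 − y.

[1] `<path>` regular polygon, #ff00ff→cut S910 F1052: (176.41,104.08) → (141.27,60.30) → (85.46,54.19) → (41.68,89.33) → (35.57,145.14) → (70.71,188.92) → (126.52,195.03) → (170.30,159.89) → (176.41,104.08) (closed)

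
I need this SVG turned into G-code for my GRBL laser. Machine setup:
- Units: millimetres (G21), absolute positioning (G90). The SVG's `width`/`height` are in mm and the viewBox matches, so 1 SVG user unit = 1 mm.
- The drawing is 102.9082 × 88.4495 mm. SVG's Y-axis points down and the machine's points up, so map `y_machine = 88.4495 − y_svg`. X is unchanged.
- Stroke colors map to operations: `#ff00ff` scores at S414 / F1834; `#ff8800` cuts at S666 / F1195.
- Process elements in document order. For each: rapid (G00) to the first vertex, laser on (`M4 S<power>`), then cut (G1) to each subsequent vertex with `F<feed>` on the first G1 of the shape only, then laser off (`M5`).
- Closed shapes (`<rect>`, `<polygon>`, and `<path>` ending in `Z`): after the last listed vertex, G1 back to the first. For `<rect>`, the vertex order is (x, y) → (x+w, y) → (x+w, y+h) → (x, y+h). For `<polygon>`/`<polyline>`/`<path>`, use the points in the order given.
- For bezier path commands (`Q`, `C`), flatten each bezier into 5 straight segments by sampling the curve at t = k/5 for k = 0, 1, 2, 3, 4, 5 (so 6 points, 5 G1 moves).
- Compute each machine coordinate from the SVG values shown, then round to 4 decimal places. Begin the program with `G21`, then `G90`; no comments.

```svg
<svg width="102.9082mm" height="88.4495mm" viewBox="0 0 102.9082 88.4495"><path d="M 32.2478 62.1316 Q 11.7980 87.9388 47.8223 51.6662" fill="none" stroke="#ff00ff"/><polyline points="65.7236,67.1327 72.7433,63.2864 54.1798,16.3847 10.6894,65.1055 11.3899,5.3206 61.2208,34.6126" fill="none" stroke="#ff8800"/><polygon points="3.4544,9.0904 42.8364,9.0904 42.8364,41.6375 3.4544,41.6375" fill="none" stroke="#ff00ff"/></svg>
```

G21
G90
G00 X32.2478 Y26.3179
M4 S414
G1 X26.3268 Y18.4782 F1834
G1 X24.9238 Y15.6049
G1 X28.0387 Y17.6980
G1 X35.6715 Y24.7575
G1 X47.8223 Y36.7833
M5
G00 X65.7236 Y21.3168
M4 S666
G1 X72.7433 Y25.1631 F1195
G1 X54.1798 Y72.0648
G1 X10.6894 Y23.3440
G1 X11.3899 Y83.1289
G1 X61.2208 Y53.8369
M5
G00 X3.4544 Y79.3591
M4 S414
G1 X42.8364 Y79.3591 F1834
G1 X42.8364 Y46.8120
G1 X3.4544 Y46.8120
G1 X3.4544 Y79.3591
M5

Since the viewBox matches the mm dimensions, user units are millimetres directly. The only transform is the Y-flip y_m = 88.4495 − y_svg.

Shape 1 is a quadratic bezier drawn with `<path>`. Its stroke #ff00ff means score at S414, F1834. After flipping Y the toolpath is (32.2478,26.3179) → (26.3268,18.4782) → (24.9238,15.6049) → (28.0387,17.6980) → (35.6715,24.7575) → (47.8223,36.7833).

Shape 2 is a open polyline drawn with `<polyline>`. Its stroke #ff8800 means cut at S666, F1195. After flipping Y the toolpath is (65.7236,21.3168) → (72.7433,25.1631) → (54.1798,72.0648) → (10.6894,23.3440) → (11.3899,83.1289) → (61.2208,53.8369).

Shape 3 is a rectangle drawn with `<polygon>`. Its stroke #ff00ff means score at S414, F1834. After flipping Y the toolpath is (3.4544,79.3591) → (42.8364,79.3591) → (42.8364,46.8120) → (3.4544,46.8120) → (3.4544,79.3591), returning to the start.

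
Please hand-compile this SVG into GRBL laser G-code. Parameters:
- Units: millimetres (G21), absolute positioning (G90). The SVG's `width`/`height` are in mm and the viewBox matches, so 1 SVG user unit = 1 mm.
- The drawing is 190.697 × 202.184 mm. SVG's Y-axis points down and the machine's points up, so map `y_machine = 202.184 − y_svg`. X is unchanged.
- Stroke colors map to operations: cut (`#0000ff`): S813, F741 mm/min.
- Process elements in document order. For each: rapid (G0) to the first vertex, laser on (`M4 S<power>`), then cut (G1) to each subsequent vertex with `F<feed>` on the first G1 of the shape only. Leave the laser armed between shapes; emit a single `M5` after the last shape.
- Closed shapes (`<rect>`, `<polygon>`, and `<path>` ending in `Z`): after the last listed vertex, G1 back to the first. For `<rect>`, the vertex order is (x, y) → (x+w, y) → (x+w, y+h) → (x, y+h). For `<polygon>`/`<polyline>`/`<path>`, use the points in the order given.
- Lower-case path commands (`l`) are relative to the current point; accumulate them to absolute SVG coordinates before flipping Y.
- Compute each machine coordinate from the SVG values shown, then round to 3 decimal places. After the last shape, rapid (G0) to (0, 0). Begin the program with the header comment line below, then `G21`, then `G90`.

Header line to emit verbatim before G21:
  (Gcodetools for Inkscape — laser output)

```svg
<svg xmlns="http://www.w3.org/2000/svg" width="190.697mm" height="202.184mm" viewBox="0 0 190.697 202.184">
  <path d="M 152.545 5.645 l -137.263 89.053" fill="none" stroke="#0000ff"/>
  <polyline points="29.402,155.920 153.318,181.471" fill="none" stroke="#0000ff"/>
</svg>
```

(Gcodetools for Inkscape — laser output)
G21
G90
G0 X152.545 Y196.539
M4 S813
G1 X15.282 Y107.486 F741
G0 X29.402 Y46.264
M4 S813
G1 X153.318 Y20.713 F741
M5
G0 X0.000 Y0.000

1 u = 1 mm; y_m = 202.184 − y.

[1] `<path>` line segment, #0000ff→cut S813 F741: (152.545,196.539) → (15.282,107.486)

[2] `<polyline>` line segment, #0000ff→cut S813 F741: (29.402,46.264) → (153.318,20.713)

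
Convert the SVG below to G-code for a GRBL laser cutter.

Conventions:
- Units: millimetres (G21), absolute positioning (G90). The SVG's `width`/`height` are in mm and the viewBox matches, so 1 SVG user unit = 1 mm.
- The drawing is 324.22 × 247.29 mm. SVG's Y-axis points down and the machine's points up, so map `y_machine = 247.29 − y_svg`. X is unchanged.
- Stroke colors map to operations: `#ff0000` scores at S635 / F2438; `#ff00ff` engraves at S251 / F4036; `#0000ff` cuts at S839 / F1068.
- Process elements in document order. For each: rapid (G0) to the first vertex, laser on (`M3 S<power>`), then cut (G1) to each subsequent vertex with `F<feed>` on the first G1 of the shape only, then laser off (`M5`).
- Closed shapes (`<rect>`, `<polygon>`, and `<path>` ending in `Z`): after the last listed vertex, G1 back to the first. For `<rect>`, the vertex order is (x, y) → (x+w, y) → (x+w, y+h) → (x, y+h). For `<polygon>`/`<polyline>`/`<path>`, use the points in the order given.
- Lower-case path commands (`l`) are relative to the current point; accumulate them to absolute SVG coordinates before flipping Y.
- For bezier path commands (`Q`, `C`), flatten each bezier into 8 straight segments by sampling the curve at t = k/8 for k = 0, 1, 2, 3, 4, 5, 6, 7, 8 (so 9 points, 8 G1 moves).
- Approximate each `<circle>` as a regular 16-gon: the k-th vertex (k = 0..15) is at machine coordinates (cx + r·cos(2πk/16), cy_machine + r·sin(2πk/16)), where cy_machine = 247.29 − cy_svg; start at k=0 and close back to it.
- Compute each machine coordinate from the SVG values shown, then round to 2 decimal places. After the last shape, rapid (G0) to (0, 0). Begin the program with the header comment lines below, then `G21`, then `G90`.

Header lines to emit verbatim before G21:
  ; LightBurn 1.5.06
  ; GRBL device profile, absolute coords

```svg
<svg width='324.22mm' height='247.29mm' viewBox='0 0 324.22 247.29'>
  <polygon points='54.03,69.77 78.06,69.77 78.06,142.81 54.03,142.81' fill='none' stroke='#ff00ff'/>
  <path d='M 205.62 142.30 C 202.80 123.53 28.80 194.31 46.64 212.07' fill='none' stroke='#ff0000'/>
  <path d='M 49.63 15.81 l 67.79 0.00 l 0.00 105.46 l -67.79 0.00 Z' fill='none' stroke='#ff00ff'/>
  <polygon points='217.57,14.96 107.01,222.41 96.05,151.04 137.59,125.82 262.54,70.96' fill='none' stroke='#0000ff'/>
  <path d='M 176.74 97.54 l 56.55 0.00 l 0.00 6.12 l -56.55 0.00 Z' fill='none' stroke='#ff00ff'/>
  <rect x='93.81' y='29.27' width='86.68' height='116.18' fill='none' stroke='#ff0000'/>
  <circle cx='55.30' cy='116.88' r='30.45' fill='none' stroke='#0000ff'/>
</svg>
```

; LightBurn 1.5.06
; GRBL device profile, absolute coords
G21
G90
G0 X54.03 Y177.52
M3 S251
G1 X78.06 Y177.52 F4036
G1 X78.06 Y104.48
G1 X54.03 Y104.48
G1 X54.03 Y177.52
M5
G0 X205.62 Y104.99
M3 S635
G1 X197.25 Y108.11 F2438
G1 X177.08 Y104.50
G1 X149.37 Y95.85
G1 X118.38 Y83.80
G1 X88.36 Y70.05
G1 X63.56 Y56.25
G1 X48.23 Y44.09
G1 X46.64 Y35.22
M5
G0 X49.63 Y231.48
M3 S251
G1 X117.42 Y231.48 F4036
G1 X117.42 Y126.02
G1 X49.63 Y126.02
G1 X49.63 Y231.48
M5
G0 X217.57 Y232.33
M3 S839
G1 X107.01 Y24.88 F1068
G1 X96.05 Y96.25
G1 X137.59 Y121.47
G1 X262.54 Y176.33
G1 X217.57 Y232.33
M5
G0 X176.74 Y149.75
M3 S251
G1 X233.29 Y149.75 F4036
G1 X233.29 Y143.63
G1 X176.74 Y143.63
G1 X176.74 Y149.75
M5
G0 X93.81 Y218.02
M3 S635
G1 X180.49 Y218.02 F2438
G1 X180.49 Y101.84
G1 X93.81 Y101.84
G1 X93.81 Y218.02
M5
G0 X85.75 Y130.41
M3 S839
G1 X83.43 Y142.06 F1068
G1 X76.83 Y151.94
G1 X66.95 Y158.54
G1 X55.30 Y160.86
G1 X43.65 Y158.54
G1 X33.77 Y151.94
G1 X27.17 Y142.06
G1 X24.85 Y130.41
G1 X27.17 Y118.76
G1 X33.77 Y108.88
G1 X43.65 Y102.28
G1 X55.30 Y99.96
G1 X66.95 Y102.28
G1 X76.83 Y108.88
G1 X83.43 Y118.76
G1 X85.75 Y130.41
M5
G0 X0.00 Y0.00

1 u = 1 mm; y_m = 247.29 − y.

[1] `<polygon>` rectangle, #ff00ff→engrave S251 F4036: (54.03,177.52) → (78.06,177.52) → (78.06,104.48) → (54.03,104.48) → (54.03,177.52) (closed)

[2] `<path>` cubic bezier, #ff0000→score S635 F2438: (205.62,104.99) → (197.25,108.11) → (177.08,104.50) → (149.37,95.85) → (118.38,83.80) → (88.36,70.05) → (63.56,56.25) → (48.23,44.09) → (46.64,35.22)

[3] `<path>` rectangle, #ff00ff→engrave S251 F4036: (49.63,231.48) → (117.42,231.48) → (117.42,126.02) → (49.63,126.02) → (49.63,231.48) (closed)

[4] `<polygon>` closed polygon, #0000ff→cut S839 F1068: (217.57,232.33) → (107.01,24.88) → (96.05,96.25) → (137.59,121.47) → (262.54,176.33) → (217.57,232.33) (closed)

[5] `<path>` rectangle, #ff00ff→engrave S251 F4036: (176.74,149.75) → (233.29,149.75) → (233.29,143.63) → (176.74,143.63) → (176.74,149.75) (closed)

[6] `<rect>` rectangle, #ff0000→score S635 F2438: (93.81,218.02) → (180.49,218.02) → (180.49,101.84) → (93.81,101.84) → (93.81,218.02) (closed)

[7] `<circle>` circle, #0000ff→cut S839 F1068: (85.75,130.41) → (83.43,142.06) → (76.83,151.94) → (66.95,158.54) → (55.30,160.86) → (43.65,158.54) → (33.77,151.94) → (27.17,142.06) → (24.85,130.41) → (27.17,118.76) → (33.77,108.88) → (43.65,102.28) → (55.30,99.96) → (66.95,102.28) → (76.83,108.88) → (83.43,118.76) → (85.75,130.41) (closed)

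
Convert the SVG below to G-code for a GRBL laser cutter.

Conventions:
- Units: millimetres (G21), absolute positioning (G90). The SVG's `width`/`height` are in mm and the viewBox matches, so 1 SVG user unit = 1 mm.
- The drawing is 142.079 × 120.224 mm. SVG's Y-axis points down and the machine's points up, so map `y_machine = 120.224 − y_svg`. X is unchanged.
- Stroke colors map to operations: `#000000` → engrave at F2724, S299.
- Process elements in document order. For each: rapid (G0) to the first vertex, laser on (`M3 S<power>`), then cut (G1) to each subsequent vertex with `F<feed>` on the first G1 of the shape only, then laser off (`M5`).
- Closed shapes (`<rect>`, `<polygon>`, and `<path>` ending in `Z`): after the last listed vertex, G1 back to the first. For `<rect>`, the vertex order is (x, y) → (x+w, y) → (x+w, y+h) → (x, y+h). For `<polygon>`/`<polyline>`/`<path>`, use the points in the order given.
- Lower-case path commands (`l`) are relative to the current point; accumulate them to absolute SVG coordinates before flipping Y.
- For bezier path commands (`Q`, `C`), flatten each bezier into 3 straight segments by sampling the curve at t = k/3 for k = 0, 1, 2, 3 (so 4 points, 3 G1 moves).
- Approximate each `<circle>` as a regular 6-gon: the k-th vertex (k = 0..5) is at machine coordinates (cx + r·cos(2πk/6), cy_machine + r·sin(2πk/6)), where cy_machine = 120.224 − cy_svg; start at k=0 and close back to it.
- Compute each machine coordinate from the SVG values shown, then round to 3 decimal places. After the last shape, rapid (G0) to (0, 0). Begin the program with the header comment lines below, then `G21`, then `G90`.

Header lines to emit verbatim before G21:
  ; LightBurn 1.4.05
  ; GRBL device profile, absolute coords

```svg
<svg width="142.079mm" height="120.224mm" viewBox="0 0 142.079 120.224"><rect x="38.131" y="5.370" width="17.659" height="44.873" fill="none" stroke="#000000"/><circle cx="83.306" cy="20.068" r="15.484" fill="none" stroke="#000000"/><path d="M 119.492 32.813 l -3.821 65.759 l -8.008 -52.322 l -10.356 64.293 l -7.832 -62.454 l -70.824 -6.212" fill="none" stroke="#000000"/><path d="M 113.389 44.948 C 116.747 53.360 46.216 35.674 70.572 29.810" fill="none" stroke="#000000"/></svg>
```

viewBox `0 0 142.079 120.224` with mm width/height → 1 unit = 1 mm. Flip: y_m = 120.224 − y_svg.

**Shape 1** — `<rect>` rectangle, stroke `#000000` → engrave (S299, F2724). Machine vertices: (38.131,114.854) → (55.790,114.854) → (55.790,69.981) → (38.131,69.981) → (38.131,114.854). Closed: final G1 returns to the first vertex.

**Shape 2** — `<circle>` circle, stroke `#000000` → engrave (S299, F2724). Machine vertices: (98.790,100.156) → (91.048,113.566) → (75.564,113.566) → (67.822,100.156) → (75.564,86.746) → (91.048,86.746) → (98.790,100.156). Closed: final G1 returns to the first vertex.

**Shape 3** — `<path>` open polyline, stroke `#000000` → engrave (S299, F2724). Machine vertices: (119.492,87.411) → (115.671,21.652) → (107.663,73.974) → (97.307,9.681) → (89.475,72.135) → (18.651,78.347). Open path.

**Shape 4** — `<path>` cubic bezier, stroke `#000000` → engrave (S299, F2724). Control points (SVG): P0=(113.389,44.948), P1=(116.747,53.360), P2=(46.216,35.674), P3=(70.572,29.810); sampled at t=k/3. Machine vertices: (113.389,75.276) → (98.368,74.159) → (71.594,82.014) → (70.572,90.414). Open path.

; LightBurn 1.4.05
; GRBL device profile, absolute coords
G21
G90
G0 X38.131 Y114.854
M3 S299
G1 X55.790 Y114.854 F2724
G1 X55.790 Y69.981
G1 X38.131 Y69.981
G1 X38.131 Y114.854
M5
G0 X98.790 Y100.156
M3 S299
G1 X91.048 Y113.566 F2724
G1 X75.564 Y113.566
G1 X67.822 Y100.156
G1 X75.564 Y86.746
G1 X91.048 Y86.746
G1 X98.790 Y100.156
M5
G0 X119.492 Y87.411
M3 S299
G1 X115.671 Y21.652 F2724
G1 X107.663 Y73.974
G1 X97.307 Y9.681
G1 X89.475 Y72.135
G1 X18.651 Y78.347
M5
G0 X113.389 Y75.276
M3 S299
G1 X98.368 Y74.159 F2724
G1 X71.594 Y82.014
G1 X70.572 Y90.414
M5
G0 X0.000 Y0.000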